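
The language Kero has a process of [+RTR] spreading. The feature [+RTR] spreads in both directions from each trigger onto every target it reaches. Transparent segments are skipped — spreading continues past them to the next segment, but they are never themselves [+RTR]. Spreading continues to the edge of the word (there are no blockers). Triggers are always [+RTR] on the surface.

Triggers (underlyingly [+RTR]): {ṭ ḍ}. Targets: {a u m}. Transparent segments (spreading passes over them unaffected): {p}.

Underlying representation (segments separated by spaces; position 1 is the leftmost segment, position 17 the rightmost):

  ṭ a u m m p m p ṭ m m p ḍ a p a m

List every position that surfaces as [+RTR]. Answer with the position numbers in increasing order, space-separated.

1 2 3 4 5 7 9 10 11 13 14 16 17

From /ṭ/ at 1 rightward: 2 /a/ → [+RTR]; 3 /u/ → [+RTR]; 4 /m/ → [+RTR]; 5 /m/ → [+RTR]; 6 /p/ transparent; 7 /m/ → [+RTR]; 8 /p/ transparent; 9 /ṭ/ is itself a trigger — this domain ends here.
From /ṭ/ at 1 leftward: word edge.
From /ṭ/ at 9 rightward: 10 /m/ → [+RTR]; 11 /m/ → [+RTR]; 12 /p/ transparent; 13 /ḍ/ is itself a trigger — this domain ends here.
From /ṭ/ at 9 leftward: 8 /p/ transparent; 7 /m/ → [+RTR]; 6 /p/ transparent; 5 /m/ → [+RTR]; 4 /m/ → [+RTR]; 3 /u/ → [+RTR]; 2 /a/ → [+RTR]; 1 /ṭ/ is itself a trigger — this domain ends here.
From /ḍ/ at 13 rightward: 14 /a/ → [+RTR]; 15 /p/ transparent; 16 /a/ → [+RTR]; 17 /m/ → [+RTR]; word edge.
From /ḍ/ at 13 leftward: 12 /p/ transparent; 11 /m/ → [+RTR]; 10 /m/ → [+RTR]; 9 /ṭ/ is itself a trigger — this domain ends here.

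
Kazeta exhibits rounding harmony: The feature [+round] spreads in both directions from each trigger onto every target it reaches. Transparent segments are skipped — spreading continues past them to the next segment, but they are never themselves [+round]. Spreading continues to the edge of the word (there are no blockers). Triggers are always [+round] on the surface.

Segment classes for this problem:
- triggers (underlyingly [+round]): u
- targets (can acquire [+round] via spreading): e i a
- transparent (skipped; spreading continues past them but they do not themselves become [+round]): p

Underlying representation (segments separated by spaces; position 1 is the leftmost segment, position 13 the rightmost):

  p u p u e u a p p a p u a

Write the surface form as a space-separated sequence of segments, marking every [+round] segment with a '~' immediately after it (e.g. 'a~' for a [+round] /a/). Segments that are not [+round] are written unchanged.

From /u/ at 2 rightward: 3 /p/ transparent; 4 /u/ is itself a trigger — this domain ends here.
From /u/ at 2 leftward: 1 /p/ transparent; word edge.
From /u/ at 4 rightward: 5 /e/ → [+round]; 6 /u/ is itself a trigger — this domain ends here.
From /u/ at 4 leftward: 3 /p/ transparent; 2 /u/ is itself a trigger — this domain ends here.
From /u/ at 6 rightward: 7 /a/ → [+round]; 8 /p/ transparent; 9 /p/ transparent; 10 /a/ → [+round]; 11 /p/ transparent; 12 /u/ is itself a trigger — this domain ends here.
From /u/ at 6 leftward: 5 /e/ → [+round]; 4 /u/ is itself a trigger — this domain ends here.
From /u/ at 12 rightward: 13 /a/ → [+round]; word edge.
From /u/ at 12 leftward: 11 /p/ transparent; 10 /a/ → [+round]; 9 /p/ transparent; 8 /p/ transparent; 7 /a/ → [+round]; 6 /u/ is itself a trigger — this domain ends here.
[+round] positions on the surface: 2 4 5 6 7 10 12 13.

p u~ p u~ e~ u~ a~ p p a~ p u~ a~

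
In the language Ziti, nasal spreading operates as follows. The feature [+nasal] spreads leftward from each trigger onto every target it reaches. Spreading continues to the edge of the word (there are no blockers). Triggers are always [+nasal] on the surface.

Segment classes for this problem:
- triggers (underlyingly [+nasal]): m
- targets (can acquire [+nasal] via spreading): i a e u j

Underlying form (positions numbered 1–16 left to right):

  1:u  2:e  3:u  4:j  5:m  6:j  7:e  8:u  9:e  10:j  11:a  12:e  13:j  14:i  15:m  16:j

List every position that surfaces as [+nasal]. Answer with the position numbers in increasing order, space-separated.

1 2 3 4 5 6 7 8 9 10 11 12 13 14 15

From /m/ at 5 leftward: 4 /j/ → [+nasal]; 3 /u/ → [+nasal]; 2 /e/ → [+nasal]; 1 /u/ → [+nasal]; word edge.
From /m/ at 15 leftward: 14 /i/ → [+nasal]; 13 /j/ → [+nasal]; 12 /e/ → [+nasal]; 11 /a/ → [+nasal]; 10 /j/ → [+nasal]; 9 /e/ → [+nasal]; 8 /u/ → [+nasal]; 7 /e/ → [+nasal]; 6 /j/ → [+nasal]; 5 /m/ is itself a trigger — this domain ends here.
Target with no active source: position 16 stays [-nasal].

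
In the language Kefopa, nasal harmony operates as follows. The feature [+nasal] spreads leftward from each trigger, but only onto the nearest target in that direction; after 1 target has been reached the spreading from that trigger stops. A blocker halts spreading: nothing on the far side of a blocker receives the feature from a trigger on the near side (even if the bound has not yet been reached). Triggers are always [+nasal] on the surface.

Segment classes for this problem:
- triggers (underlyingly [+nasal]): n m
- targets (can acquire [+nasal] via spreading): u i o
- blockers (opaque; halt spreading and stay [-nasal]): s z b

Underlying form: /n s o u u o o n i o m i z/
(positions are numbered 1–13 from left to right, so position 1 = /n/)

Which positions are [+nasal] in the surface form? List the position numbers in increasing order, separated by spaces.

1 7 8 10 11

From /n/ at 1 leftward: word edge.
From /n/ at 8 leftward: 7 /o/ → [+nasal]; bound reached.
From /m/ at 11 leftward: 10 /o/ → [+nasal]; bound reached.
Targets with no active source: positions 3 4 5 6 9 12 stay [-nasal].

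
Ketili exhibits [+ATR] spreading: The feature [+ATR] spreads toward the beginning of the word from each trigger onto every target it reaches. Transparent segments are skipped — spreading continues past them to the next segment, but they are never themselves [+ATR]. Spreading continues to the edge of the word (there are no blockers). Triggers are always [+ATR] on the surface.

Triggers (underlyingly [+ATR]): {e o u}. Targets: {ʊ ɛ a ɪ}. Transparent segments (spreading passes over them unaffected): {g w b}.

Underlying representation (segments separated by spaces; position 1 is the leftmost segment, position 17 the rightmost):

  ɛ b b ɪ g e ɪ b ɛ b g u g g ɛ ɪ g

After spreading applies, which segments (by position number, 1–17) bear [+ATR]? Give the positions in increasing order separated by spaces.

1 4 6 7 9 12

From /e/ at 6 leftward: 5 /g/ transparent; 4 /ɪ/ → [+ATR]; 3 /b/ transparent; 2 /b/ transparent; 1 /ɛ/ → [+ATR]; word edge.
From /u/ at 12 leftward: 11 /g/ transparent; 10 /b/ transparent; 9 /ɛ/ → [+ATR]; 8 /b/ transparent; 7 /ɪ/ → [+ATR]; 6 /e/ is itself a trigger — this domain ends here.
Targets with no active source: positions 15 16 stay [-ATR].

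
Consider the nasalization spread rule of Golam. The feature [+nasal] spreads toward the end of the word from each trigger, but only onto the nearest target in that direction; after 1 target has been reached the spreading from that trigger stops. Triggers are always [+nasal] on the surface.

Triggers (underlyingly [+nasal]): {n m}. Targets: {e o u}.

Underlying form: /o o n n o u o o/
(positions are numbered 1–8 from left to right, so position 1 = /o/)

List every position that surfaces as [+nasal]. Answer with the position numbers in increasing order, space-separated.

From /n/ at 3 rightward: 4 /n/ is itself a trigger — this domain ends here.
From /n/ at 4 rightward: 5 /o/ → [+nasal]; bound reached.
Targets with no active source: positions 1 2 6 7 8 stay [-nasal].

3 4 5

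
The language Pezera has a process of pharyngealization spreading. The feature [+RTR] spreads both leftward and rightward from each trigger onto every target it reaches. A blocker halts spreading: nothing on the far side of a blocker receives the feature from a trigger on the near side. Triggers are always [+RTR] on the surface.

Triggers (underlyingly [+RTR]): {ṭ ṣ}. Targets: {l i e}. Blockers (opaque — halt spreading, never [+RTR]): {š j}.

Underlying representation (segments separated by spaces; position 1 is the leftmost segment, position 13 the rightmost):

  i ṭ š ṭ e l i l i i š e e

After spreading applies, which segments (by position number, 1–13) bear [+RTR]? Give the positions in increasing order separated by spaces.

From /ṭ/ at 2 rightward: 3 /š/ blocks.
From /ṭ/ at 2 leftward: 1 /i/ → [+RTR]; word edge.
From /ṭ/ at 4 rightward: 5 /e/ → [+RTR]; 6 /l/ → [+RTR]; 7 /i/ → [+RTR]; 8 /l/ → [+RTR]; 9 /i/ → [+RTR]; 10 /i/ → [+RTR]; 11 /š/ blocks.
From /ṭ/ at 4 leftward: 3 /š/ blocks.
Targets with no active source: positions 12 13 stay [-emphatic].

1 2 4 5 6 7 8 9 10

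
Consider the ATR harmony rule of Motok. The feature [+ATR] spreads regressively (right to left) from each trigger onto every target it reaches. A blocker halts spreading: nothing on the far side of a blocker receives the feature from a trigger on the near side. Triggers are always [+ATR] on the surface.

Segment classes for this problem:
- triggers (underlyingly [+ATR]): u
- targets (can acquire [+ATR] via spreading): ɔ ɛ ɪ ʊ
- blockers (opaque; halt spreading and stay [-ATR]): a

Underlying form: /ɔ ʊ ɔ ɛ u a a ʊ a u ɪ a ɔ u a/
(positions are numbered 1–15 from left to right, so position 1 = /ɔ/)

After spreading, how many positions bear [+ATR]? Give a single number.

8

From /u/ at 5 leftward: 4 /ɛ/ → [+ATR]; 3 /ɔ/ → [+ATR]; 2 /ʊ/ → [+ATR]; 1 /ɔ/ → [+ATR]; word edge.
From /u/ at 10 leftward: 9 /a/ blocks.
From /u/ at 14 leftward: 13 /ɔ/ → [+ATR]; 12 /a/ blocks.
Targets with no active source: positions 8 11 stay [-ATR].
[+ATR] positions on the surface: 1 2 3 4 5 10 13 14.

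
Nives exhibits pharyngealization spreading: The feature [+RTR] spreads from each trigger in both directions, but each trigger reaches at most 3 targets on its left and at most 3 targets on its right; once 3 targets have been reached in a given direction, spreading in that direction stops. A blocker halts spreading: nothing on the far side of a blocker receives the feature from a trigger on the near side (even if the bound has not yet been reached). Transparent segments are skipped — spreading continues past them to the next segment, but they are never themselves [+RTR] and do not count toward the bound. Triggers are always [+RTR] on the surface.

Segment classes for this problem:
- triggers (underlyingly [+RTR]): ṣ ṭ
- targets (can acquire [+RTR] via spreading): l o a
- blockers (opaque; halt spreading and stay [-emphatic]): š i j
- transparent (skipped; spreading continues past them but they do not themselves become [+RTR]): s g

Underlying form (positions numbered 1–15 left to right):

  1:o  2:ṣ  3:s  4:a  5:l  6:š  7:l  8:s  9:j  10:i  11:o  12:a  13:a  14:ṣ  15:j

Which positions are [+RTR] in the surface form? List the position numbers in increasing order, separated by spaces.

1 2 4 5 11 12 13 14

From /ṣ/ at 2 rightward: 3 /s/ transparent; 4 /a/ → [+RTR]; 5 /l/ → [+RTR]; 6 /š/ blocks.
From /ṣ/ at 2 leftward: 1 /o/ → [+RTR]; word edge.
From /ṣ/ at 14 rightward: 15 /j/ blocks.
From /ṣ/ at 14 leftward: 13 /a/ → [+RTR]; 12 /a/ → [+RTR]; 11 /o/ → [+RTR]; bound reached.
Target with no active source: position 7 stays [-emphatic].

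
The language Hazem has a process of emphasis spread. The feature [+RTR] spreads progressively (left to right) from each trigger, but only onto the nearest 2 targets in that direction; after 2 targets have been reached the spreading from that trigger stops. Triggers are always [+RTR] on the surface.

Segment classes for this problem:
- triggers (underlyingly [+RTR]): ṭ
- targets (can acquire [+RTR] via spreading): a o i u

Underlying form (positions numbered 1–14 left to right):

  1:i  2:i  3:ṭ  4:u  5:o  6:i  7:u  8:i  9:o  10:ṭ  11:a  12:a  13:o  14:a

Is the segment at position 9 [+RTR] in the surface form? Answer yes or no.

From /ṭ/ at 3 rightward: 4 /u/ → [+RTR]; 5 /o/ → [+RTR]; bound reached.
From /ṭ/ at 10 rightward: 11 /a/ → [+RTR]; 12 /a/ → [+RTR]; bound reached.
Targets with no active source: positions 1 2 6 7 8 9 13 14 stay [-emphatic].
[+RTR] positions on the surface: 3 4 5 10 11 12.

no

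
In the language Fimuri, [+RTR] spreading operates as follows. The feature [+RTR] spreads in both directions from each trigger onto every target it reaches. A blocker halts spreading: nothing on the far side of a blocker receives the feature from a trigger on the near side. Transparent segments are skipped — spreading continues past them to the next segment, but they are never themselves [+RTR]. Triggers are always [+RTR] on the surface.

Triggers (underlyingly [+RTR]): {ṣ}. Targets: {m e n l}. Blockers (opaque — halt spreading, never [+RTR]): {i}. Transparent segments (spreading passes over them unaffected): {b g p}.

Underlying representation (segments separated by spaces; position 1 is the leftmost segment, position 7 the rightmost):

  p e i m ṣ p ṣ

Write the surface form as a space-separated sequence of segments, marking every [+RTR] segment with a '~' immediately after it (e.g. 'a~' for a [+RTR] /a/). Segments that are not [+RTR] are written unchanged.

p e i m~ ṣ~ p ṣ~

From /ṣ/ at 5 rightward: 6 /p/ transparent; 7 /ṣ/ is itself a trigger — this domain ends here.
From /ṣ/ at 5 leftward: 4 /m/ → [+RTR]; 3 /i/ blocks.
From /ṣ/ at 7 rightward: word edge.
From /ṣ/ at 7 leftward: 6 /p/ transparent; 5 /ṣ/ is itself a trigger — this domain ends here.
Target with no active source: position 2 stays [-emphatic].
[+RTR] positions on the surface: 4 5 7.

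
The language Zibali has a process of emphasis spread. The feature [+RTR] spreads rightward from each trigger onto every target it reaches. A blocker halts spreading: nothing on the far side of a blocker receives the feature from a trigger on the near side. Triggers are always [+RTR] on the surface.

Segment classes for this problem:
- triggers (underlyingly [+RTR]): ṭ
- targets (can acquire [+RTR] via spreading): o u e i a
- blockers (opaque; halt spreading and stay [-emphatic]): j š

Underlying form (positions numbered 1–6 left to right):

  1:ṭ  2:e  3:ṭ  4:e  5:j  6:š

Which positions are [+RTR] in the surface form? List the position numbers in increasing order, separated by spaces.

From /ṭ/ at 1 rightward: 2 /e/ → [+RTR]; 3 /ṭ/ is itself a trigger — this domain ends here.
From /ṭ/ at 3 rightward: 4 /e/ → [+RTR]; 5 /j/ blocks.

1 2 3 4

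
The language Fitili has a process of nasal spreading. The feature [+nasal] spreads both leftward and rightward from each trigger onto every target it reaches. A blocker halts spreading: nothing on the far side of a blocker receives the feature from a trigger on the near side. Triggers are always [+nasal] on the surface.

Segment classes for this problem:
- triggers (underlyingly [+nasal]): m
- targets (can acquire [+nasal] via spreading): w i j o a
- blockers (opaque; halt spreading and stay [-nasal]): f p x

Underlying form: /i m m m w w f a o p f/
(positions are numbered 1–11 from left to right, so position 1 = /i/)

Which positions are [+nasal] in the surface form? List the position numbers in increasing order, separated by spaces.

From /m/ at 2 rightward: 3 /m/ is itself a trigger — this domain ends here.
From /m/ at 2 leftward: 1 /i/ → [+nasal]; word edge.
From /m/ at 3 rightward: 4 /m/ is itself a trigger — this domain ends here.
From /m/ at 3 leftward: 2 /m/ is itself a trigger — this domain ends here.
From /m/ at 4 rightward: 5 /w/ → [+nasal]; 6 /w/ → [+nasal]; 7 /f/ blocks.
From /m/ at 4 leftward: 3 /m/ is itself a trigger — this domain ends here.
Targets with no active source: positions 8 9 stay [-nasal].

1 2 3 4 5 6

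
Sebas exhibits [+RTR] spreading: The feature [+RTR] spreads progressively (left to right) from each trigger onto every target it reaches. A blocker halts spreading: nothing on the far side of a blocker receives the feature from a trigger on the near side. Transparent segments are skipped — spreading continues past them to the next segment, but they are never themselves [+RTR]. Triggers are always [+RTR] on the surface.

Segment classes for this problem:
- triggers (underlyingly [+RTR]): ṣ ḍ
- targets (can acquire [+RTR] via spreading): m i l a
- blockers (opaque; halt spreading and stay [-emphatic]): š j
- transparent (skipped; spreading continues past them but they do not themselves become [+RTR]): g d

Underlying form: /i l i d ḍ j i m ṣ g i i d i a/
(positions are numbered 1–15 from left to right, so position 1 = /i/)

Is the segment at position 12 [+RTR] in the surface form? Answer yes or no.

yes

From /ḍ/ at 5 rightward: 6 /j/ blocks.
From /ṣ/ at 9 rightward: 10 /g/ transparent; 11 /i/ → [+RTR]; 12 /i/ → [+RTR]; 13 /d/ transparent; 14 /i/ → [+RTR]; 15 /a/ → [+RTR]; word edge.
Targets with no active source: positions 1 2 3 7 8 stay [-emphatic].
[+RTR] positions on the surface: 5 9 11 12 14 15.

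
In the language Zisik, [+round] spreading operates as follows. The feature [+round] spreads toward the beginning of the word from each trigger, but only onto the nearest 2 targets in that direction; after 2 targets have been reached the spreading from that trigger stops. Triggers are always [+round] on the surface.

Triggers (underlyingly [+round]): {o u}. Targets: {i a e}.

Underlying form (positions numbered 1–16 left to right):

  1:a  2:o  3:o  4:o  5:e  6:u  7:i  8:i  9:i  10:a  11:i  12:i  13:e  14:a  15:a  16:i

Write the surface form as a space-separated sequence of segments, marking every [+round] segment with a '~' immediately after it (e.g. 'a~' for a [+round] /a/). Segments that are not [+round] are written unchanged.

From /o/ at 2 leftward: 1 /a/ → [+round]; word edge.
From /o/ at 3 leftward: 2 /o/ is itself a trigger — this domain ends here.
From /o/ at 4 leftward: 3 /o/ is itself a trigger — this domain ends here.
From /u/ at 6 leftward: 5 /e/ → [+round]; 4 /o/ is itself a trigger — this domain ends here.
Targets with no active source: positions 7 8 9 10 11 12 13 14 15 16 stay [-round].
[+round] positions on the surface: 1 2 3 4 5 6.

a~ o~ o~ o~ e~ u~ i i i a i i e a a i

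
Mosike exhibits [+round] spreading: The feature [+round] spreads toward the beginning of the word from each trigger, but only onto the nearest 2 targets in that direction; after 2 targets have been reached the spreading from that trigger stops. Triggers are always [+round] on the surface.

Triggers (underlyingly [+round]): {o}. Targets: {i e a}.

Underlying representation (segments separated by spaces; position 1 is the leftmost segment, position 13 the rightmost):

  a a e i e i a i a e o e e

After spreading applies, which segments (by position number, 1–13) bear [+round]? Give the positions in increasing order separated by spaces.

From /o/ at 11 leftward: 10 /e/ → [+round]; 9 /a/ → [+round]; bound reached.
Targets with no active source: positions 1 2 3 4 5 6 7 8 12 13 stay [-round].

9 10 11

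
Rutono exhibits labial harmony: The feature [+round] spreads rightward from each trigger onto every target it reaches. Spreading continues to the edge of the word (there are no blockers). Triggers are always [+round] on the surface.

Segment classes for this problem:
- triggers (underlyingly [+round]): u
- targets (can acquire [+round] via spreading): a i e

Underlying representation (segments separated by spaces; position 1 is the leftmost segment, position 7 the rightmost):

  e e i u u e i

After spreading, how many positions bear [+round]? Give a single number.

From /u/ at 4 rightward: 5 /u/ is itself a trigger — this domain ends here.
From /u/ at 5 rightward: 6 /e/ → [+round]; 7 /i/ → [+round]; word edge.
Targets with no active source: positions 1 2 3 stay [-round].
[+round] positions on the surface: 4 5 6 7.

4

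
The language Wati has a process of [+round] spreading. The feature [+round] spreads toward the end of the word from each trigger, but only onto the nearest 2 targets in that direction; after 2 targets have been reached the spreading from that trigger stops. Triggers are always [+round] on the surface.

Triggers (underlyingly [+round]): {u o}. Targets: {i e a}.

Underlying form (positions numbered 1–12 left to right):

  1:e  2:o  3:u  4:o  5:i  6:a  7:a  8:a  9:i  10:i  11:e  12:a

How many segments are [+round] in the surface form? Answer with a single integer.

5

From /o/ at 2 rightward: 3 /u/ is itself a trigger — this domain ends here.
From /u/ at 3 rightward: 4 /o/ is itself a trigger — this domain ends here.
From /o/ at 4 rightward: 5 /i/ → [+round]; 6 /a/ → [+round]; bound reached.
Targets with no active source: positions 1 7 8 9 10 11 12 stay [-round].
[+round] positions on the surface: 2 3 4 5 6.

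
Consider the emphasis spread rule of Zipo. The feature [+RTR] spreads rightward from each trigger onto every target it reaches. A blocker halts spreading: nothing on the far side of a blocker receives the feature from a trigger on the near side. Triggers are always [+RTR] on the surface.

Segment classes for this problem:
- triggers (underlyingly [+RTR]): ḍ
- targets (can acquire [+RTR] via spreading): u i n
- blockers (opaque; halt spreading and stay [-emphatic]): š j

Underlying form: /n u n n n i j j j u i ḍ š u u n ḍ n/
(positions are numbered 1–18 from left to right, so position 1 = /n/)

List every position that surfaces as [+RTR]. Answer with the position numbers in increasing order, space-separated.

12 17 18

From /ḍ/ at 12 rightward: 13 /š/ blocks.
From /ḍ/ at 17 rightward: 18 /n/ → [+RTR]; word edge.
Targets with no active source: positions 1 2 3 4 5 6 10 11 14 15 16 stay [-emphatic].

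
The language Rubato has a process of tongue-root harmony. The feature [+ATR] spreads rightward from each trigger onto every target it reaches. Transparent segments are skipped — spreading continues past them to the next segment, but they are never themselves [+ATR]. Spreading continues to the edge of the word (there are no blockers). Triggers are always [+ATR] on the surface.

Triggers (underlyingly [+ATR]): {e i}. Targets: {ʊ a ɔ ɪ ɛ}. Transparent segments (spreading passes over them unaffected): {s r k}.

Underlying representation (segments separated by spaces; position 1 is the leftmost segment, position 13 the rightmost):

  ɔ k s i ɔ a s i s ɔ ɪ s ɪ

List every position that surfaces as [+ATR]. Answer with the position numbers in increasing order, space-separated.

From /i/ at 4 rightward: 5 /ɔ/ → [+ATR]; 6 /a/ → [+ATR]; 7 /s/ transparent; 8 /i/ is itself a trigger — this domain ends here.
From /i/ at 8 rightward: 9 /s/ transparent; 10 /ɔ/ → [+ATR]; 11 /ɪ/ → [+ATR]; 12 /s/ transparent; 13 /ɪ/ → [+ATR]; word edge.
Target with no active source: position 1 stays [-ATR].

4 5 6 8 10 11 13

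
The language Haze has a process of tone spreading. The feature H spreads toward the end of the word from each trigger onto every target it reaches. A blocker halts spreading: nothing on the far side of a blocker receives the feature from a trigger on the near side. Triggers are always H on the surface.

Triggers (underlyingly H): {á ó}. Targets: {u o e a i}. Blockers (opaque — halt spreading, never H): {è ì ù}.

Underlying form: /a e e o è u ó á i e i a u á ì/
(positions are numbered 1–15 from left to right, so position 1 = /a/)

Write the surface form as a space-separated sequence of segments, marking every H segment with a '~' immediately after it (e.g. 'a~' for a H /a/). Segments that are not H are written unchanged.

From /ó/ at 7 rightward: 8 /á/ is itself a trigger — this domain ends here.
From /á/ at 8 rightward: 9 /i/ → H; 10 /e/ → H; 11 /i/ → H; 12 /a/ → H; 13 /u/ → H; 14 /á/ is itself a trigger — this domain ends here.
From /á/ at 14 rightward: 15 /ì/ blocks.
Targets with no active source: positions 1 2 3 4 6 stay [-high tone].
H positions on the surface: 7 8 9 10 11 12 13 14.

a e e o è u ó~ á~ i~ e~ i~ a~ u~ á~ ì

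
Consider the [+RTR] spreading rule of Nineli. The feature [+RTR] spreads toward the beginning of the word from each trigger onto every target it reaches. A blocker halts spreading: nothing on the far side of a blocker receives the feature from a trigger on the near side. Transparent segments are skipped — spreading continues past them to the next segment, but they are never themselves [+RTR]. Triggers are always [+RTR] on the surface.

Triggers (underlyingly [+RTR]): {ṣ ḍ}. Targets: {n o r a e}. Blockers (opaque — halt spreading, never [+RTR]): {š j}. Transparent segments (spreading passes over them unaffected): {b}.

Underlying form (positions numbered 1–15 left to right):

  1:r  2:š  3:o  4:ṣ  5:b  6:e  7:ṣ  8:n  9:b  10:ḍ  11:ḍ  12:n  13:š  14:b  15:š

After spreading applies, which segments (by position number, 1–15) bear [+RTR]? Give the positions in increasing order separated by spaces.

3 4 6 7 8 10 11

From /ṣ/ at 4 leftward: 3 /o/ → [+RTR]; 2 /š/ blocks.
From /ṣ/ at 7 leftward: 6 /e/ → [+RTR]; 5 /b/ transparent; 4 /ṣ/ is itself a trigger — this domain ends here.
From /ḍ/ at 10 leftward: 9 /b/ transparent; 8 /n/ → [+RTR]; 7 /ṣ/ is itself a trigger — this domain ends here.
From /ḍ/ at 11 leftward: 10 /ḍ/ is itself a trigger — this domain ends here.
Targets with no active source: positions 1 12 stay [-emphatic].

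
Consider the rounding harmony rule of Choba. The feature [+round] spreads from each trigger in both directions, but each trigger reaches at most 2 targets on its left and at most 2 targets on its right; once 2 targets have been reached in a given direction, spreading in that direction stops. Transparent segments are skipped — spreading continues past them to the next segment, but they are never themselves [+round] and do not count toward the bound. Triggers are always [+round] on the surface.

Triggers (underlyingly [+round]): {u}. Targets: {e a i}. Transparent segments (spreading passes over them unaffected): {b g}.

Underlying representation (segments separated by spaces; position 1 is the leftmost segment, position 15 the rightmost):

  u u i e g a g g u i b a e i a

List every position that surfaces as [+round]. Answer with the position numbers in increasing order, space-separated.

1 2 3 4 6 9 10 12

From /u/ at 1 rightward: 2 /u/ is itself a trigger — this domain ends here.
From /u/ at 1 leftward: word edge.
From /u/ at 2 rightward: 3 /i/ → [+round]; 4 /e/ → [+round]; bound reached.
From /u/ at 2 leftward: 1 /u/ is itself a trigger — this domain ends here.
From /u/ at 9 rightward: 10 /i/ → [+round]; 11 /b/ transparent; 12 /a/ → [+round]; bound reached.
From /u/ at 9 leftward: 8 /g/ transparent; 7 /g/ transparent; 6 /a/ → [+round]; 5 /g/ transparent; 4 /e/ → [+round]; bound reached.
Targets with no active source: positions 13 14 15 stay [-round].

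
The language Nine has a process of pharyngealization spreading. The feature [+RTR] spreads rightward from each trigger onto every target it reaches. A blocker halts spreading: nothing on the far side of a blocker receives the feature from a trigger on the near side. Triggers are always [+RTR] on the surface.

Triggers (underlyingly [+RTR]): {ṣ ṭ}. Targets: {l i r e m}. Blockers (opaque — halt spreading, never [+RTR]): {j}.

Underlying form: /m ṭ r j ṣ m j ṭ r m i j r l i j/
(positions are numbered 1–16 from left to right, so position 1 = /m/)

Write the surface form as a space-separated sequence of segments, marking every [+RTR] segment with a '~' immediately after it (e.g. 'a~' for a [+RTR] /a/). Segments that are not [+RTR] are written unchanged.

From /ṭ/ at 2 rightward: 3 /r/ → [+RTR]; 4 /j/ blocks.
From /ṣ/ at 5 rightward: 6 /m/ → [+RTR]; 7 /j/ blocks.
From /ṭ/ at 8 rightward: 9 /r/ → [+RTR]; 10 /m/ → [+RTR]; 11 /i/ → [+RTR]; 12 /j/ blocks.
Targets with no active source: positions 1 13 14 15 stay [-emphatic].
[+RTR] positions on the surface: 2 3 5 6 8 9 10 11.

m ṭ~ r~ j ṣ~ m~ j ṭ~ r~ m~ i~ j r l i j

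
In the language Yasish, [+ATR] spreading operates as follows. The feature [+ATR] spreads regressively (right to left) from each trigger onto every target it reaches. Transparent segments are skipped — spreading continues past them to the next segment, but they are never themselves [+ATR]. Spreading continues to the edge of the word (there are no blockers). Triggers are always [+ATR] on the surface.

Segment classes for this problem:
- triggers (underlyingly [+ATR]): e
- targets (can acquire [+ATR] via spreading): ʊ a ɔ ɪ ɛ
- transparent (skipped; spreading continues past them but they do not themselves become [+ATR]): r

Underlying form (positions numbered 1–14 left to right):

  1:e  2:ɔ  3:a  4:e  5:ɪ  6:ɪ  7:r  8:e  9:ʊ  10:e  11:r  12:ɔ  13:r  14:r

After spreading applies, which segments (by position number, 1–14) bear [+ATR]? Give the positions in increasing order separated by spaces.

1 2 3 4 5 6 8 9 10

From /e/ at 1 leftward: word edge.
From /e/ at 4 leftward: 3 /a/ → [+ATR]; 2 /ɔ/ → [+ATR]; 1 /e/ is itself a trigger — this domain ends here.
From /e/ at 8 leftward: 7 /r/ transparent; 6 /ɪ/ → [+ATR]; 5 /ɪ/ → [+ATR]; 4 /e/ is itself a trigger — this domain ends here.
From /e/ at 10 leftward: 9 /ʊ/ → [+ATR]; 8 /e/ is itself a trigger — this domain ends here.
Target with no active source: position 12 stays [-ATR].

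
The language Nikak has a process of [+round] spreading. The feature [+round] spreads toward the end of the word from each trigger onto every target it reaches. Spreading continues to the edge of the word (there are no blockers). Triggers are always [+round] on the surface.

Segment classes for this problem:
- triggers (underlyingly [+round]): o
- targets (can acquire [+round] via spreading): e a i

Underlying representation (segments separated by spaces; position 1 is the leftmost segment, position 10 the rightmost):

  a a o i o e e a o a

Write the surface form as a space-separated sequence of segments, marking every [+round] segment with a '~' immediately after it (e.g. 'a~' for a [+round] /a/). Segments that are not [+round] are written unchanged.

a a o~ i~ o~ e~ e~ a~ o~ a~

From /o/ at 3 rightward: 4 /i/ → [+round]; 5 /o/ is itself a trigger — this domain ends here.
From /o/ at 5 rightward: 6 /e/ → [+round]; 7 /e/ → [+round]; 8 /a/ → [+round]; 9 /o/ is itself a trigger — this domain ends here.
From /o/ at 9 rightward: 10 /a/ → [+round]; word edge.
Targets with no active source: positions 1 2 stay [-round].
[+round] positions on the surface: 3 4 5 6 7 8 9 10.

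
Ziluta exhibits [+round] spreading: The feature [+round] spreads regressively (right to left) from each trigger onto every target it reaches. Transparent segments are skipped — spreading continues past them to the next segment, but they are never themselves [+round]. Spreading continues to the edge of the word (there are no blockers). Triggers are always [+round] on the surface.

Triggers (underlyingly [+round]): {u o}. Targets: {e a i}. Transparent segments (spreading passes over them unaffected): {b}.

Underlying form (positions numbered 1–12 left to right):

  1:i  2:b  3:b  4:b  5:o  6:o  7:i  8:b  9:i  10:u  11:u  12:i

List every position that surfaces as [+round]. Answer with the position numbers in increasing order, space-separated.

From /o/ at 5 leftward: 4 /b/ transparent; 3 /b/ transparent; 2 /b/ transparent; 1 /i/ → [+round]; word edge.
From /o/ at 6 leftward: 5 /o/ is itself a trigger — this domain ends here.
From /u/ at 10 leftward: 9 /i/ → [+round]; 8 /b/ transparent; 7 /i/ → [+round]; 6 /o/ is itself a trigger — this domain ends here.
From /u/ at 11 leftward: 10 /u/ is itself a trigger — this domain ends here.
Target with no active source: position 12 stays [-round].

1 5 6 7 9 10 11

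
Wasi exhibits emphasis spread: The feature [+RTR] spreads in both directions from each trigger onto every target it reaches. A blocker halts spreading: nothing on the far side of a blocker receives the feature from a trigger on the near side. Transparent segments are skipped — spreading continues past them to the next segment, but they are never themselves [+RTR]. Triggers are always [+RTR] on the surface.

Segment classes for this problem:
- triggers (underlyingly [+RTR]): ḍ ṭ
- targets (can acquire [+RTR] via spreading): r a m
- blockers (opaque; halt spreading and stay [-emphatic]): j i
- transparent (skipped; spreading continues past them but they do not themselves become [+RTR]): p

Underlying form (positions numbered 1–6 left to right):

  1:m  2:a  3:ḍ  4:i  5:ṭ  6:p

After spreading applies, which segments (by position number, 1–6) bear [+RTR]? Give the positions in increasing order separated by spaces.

From /ḍ/ at 3 rightward: 4 /i/ blocks.
From /ḍ/ at 3 leftward: 2 /a/ → [+RTR]; 1 /m/ → [+RTR]; word edge.
From /ṭ/ at 5 rightward: 6 /p/ transparent; word edge.
From /ṭ/ at 5 leftward: 4 /i/ blocks.

1 2 3 5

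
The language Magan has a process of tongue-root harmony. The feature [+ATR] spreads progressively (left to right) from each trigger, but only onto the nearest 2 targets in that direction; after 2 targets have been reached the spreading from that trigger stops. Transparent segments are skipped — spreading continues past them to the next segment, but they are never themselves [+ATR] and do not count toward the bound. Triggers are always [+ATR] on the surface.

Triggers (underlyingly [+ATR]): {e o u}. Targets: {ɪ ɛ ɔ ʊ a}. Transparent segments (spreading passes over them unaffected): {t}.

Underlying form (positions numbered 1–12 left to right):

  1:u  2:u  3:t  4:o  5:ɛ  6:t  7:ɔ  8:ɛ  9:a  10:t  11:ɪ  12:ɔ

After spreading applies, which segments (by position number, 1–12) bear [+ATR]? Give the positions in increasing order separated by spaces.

1 2 4 5 7

From /u/ at 1 rightward: 2 /u/ is itself a trigger — this domain ends here.
From /u/ at 2 rightward: 3 /t/ transparent; 4 /o/ is itself a trigger — this domain ends here.
From /o/ at 4 rightward: 5 /ɛ/ → [+ATR]; 6 /t/ transparent; 7 /ɔ/ → [+ATR]; bound reached.
Targets with no active source: positions 8 9 11 12 stay [-ATR].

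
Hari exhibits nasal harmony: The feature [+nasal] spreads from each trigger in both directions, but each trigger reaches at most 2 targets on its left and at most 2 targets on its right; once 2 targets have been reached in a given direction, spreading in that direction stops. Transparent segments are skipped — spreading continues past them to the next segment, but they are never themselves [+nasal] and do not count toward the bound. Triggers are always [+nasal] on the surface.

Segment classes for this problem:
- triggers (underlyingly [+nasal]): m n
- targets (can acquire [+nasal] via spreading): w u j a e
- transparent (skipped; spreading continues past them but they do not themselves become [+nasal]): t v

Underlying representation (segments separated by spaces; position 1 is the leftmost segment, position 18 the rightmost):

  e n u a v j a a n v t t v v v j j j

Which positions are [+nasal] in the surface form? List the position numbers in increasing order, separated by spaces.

From /n/ at 2 rightward: 3 /u/ → [+nasal]; 4 /a/ → [+nasal]; bound reached.
From /n/ at 2 leftward: 1 /e/ → [+nasal]; word edge.
From /n/ at 9 rightward: 10 /v/ transparent; 11 /t/ transparent; 12 /t/ transparent; 13 /v/ transparent; 14 /v/ transparent; 15 /v/ transparent; 16 /j/ → [+nasal]; 17 /j/ → [+nasal]; bound reached.
From /n/ at 9 leftward: 8 /a/ → [+nasal]; 7 /a/ → [+nasal]; bound reached.
Targets with no active source: positions 6 18 stay [-nasal].

1 2 3 4 7 8 9 16 17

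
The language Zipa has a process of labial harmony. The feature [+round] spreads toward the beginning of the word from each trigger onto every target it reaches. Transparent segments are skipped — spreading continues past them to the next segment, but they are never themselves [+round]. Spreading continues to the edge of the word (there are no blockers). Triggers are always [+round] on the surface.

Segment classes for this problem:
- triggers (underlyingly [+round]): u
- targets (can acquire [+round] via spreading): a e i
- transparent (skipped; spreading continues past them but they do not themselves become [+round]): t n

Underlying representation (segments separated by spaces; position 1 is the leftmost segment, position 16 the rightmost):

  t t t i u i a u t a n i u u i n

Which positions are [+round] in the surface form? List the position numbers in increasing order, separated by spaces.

4 5 6 7 8 10 12 13 14

From /u/ at 5 leftward: 4 /i/ → [+round]; 3 /t/ transparent; 2 /t/ transparent; 1 /t/ transparent; word edge.
From /u/ at 8 leftward: 7 /a/ → [+round]; 6 /i/ → [+round]; 5 /u/ is itself a trigger — this domain ends here.
From /u/ at 13 leftward: 12 /i/ → [+round]; 11 /n/ transparent; 10 /a/ → [+round]; 9 /t/ transparent; 8 /u/ is itself a trigger — this domain ends here.
From /u/ at 14 leftward: 13 /u/ is itself a trigger — this domain ends here.
Target with no active source: position 15 stays [-round].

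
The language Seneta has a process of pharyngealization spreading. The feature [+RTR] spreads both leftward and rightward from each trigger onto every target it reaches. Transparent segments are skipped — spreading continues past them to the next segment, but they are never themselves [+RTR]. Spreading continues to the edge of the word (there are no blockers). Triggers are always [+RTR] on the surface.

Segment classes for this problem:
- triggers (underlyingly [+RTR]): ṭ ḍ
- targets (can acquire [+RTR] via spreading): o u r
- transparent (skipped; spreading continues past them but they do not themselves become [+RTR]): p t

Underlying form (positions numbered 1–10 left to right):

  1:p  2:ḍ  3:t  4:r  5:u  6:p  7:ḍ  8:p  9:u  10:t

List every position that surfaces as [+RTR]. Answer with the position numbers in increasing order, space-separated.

2 4 5 7 9

From /ḍ/ at 2 rightward: 3 /t/ transparent; 4 /r/ → [+RTR]; 5 /u/ → [+RTR]; 6 /p/ transparent; 7 /ḍ/ is itself a trigger — this domain ends here.
From /ḍ/ at 2 leftward: 1 /p/ transparent; word edge.
From /ḍ/ at 7 rightward: 8 /p/ transparent; 9 /u/ → [+RTR]; 10 /t/ transparent; word edge.
From /ḍ/ at 7 leftward: 6 /p/ transparent; 5 /u/ → [+RTR]; 4 /r/ → [+RTR]; 3 /t/ transparent; 2 /ḍ/ is itself a trigger — this domain ends here.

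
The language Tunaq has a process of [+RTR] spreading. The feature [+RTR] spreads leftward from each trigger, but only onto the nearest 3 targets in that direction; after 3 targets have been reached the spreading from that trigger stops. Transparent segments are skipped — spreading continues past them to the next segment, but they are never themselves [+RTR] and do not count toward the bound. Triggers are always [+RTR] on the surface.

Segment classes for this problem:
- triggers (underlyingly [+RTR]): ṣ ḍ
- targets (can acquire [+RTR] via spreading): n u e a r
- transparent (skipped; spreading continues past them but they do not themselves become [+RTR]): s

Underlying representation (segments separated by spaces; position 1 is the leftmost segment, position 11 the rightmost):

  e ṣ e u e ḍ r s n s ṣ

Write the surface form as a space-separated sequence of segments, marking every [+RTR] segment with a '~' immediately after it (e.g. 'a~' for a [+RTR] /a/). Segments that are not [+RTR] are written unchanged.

From /ṣ/ at 2 leftward: 1 /e/ → [+RTR]; word edge.
From /ḍ/ at 6 leftward: 5 /e/ → [+RTR]; 4 /u/ → [+RTR]; 3 /e/ → [+RTR]; bound reached.
From /ṣ/ at 11 leftward: 10 /s/ transparent; 9 /n/ → [+RTR]; 8 /s/ transparent; 7 /r/ → [+RTR]; 6 /ḍ/ is itself a trigger — this domain ends here.
[+RTR] positions on the surface: 1 2 3 4 5 6 7 9 11.

e~ ṣ~ e~ u~ e~ ḍ~ r~ s n~ s ṣ~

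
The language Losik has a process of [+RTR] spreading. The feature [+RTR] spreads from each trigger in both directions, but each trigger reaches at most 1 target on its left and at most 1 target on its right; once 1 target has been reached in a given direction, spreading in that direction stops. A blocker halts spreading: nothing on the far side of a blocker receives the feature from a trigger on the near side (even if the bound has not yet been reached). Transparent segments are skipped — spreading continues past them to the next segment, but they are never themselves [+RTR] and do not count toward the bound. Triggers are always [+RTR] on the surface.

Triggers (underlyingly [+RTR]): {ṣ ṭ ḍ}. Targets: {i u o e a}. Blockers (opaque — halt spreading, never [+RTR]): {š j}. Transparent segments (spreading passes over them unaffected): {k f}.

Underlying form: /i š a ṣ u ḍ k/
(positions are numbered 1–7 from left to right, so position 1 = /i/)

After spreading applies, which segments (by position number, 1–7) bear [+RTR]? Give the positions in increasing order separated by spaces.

3 4 5 6

From /ṣ/ at 4 rightward: 5 /u/ → [+RTR]; bound reached.
From /ṣ/ at 4 leftward: 3 /a/ → [+RTR]; bound reached.
From /ḍ/ at 6 rightward: 7 /k/ transparent; word edge.
From /ḍ/ at 6 leftward: 5 /u/ → [+RTR]; bound reached.
Target with no active source: position 1 stays [-emphatic].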